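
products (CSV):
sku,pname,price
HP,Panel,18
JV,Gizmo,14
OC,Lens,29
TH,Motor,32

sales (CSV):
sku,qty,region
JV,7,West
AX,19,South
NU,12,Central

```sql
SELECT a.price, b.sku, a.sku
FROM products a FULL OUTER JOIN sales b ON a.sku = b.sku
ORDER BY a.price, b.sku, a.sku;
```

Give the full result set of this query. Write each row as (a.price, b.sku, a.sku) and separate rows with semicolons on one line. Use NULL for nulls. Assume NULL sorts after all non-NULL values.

FULL OUTER JOIN keeps every row from both sides; unmatched rows get NULL for the other side's columns.
Matching on a.sku = b.sku.
- sku=HP: no b row matches, row kept with b columns NULL.
- sku=JV: 1 matching b row(s), so 1 row(s) emitted.
- sku=OC: no b row matches, row kept with b columns NULL.
- sku=TH: no b row matches, row kept with b columns NULL.
- 2 b row(s) had no a match → kept, a columns NULL.
After projecting and ordering:
a.price | b.sku | a.sku
14 | JV | JV
18 | NULL | HP
29 | NULL | OC
32 | NULL | TH
NULL | AX | NULL
NULL | NU | NULL

(14, JV, JV); (18, NULL, HP); (29, NULL, OC); (32, NULL, TH); (NULL, AX, NULL); (NULL, NU, NULL)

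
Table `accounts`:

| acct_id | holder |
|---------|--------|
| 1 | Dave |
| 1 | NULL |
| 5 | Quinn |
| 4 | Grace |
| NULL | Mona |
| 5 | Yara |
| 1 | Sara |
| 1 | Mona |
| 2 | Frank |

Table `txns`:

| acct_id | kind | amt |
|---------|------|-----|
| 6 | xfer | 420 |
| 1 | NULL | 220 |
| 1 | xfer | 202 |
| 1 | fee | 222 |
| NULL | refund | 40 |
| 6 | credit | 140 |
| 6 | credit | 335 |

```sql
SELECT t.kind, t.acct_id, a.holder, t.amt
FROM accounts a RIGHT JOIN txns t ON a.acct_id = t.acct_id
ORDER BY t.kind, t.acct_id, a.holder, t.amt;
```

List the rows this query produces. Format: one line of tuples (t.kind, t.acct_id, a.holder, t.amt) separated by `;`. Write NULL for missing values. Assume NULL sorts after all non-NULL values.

(credit, 6, NULL, 140); (credit, 6, NULL, 335); (fee, 1, Dave, 222); (fee, 1, Mona, 222); (fee, 1, Sara, 222); (fee, 1, NULL, 222); (refund, NULL, NULL, 40); (xfer, 1, Dave, 202); (xfer, 1, Mona, 202); (xfer, 1, Sara, 202); (xfer, 1, NULL, 202); (xfer, 6, NULL, 420); (NULL, 1, Dave, 220); (NULL, 1, Mona, 220); (NULL, 1, Sara, 220); (NULL, 1, NULL, 220)

RIGHT JOIN keeps every row from `txns`; unmatched rows get NULL for `accounts`'s columns.
Matching on a.acct_id = t.acct_id. A NULL in a compared column never satisfies the condition.
- a (acct_id=1) pairs with 3 row(s) of t.
- a (acct_id=1) pairs with 3 row(s) of t.
- a (acct_id=5) has no partner in t.
- a (acct_id=4) has no partner in t.
- a (acct_id=NULL) has no partner in t.
- a (acct_id=5) has no partner in t.
- a (acct_id=1) pairs with 3 row(s) of t.
- a (acct_id=1) pairs with 3 row(s) of t.
- a (acct_id=2) has no partner in t.
- 4 row(s) from t found no a partner → padded with NULL.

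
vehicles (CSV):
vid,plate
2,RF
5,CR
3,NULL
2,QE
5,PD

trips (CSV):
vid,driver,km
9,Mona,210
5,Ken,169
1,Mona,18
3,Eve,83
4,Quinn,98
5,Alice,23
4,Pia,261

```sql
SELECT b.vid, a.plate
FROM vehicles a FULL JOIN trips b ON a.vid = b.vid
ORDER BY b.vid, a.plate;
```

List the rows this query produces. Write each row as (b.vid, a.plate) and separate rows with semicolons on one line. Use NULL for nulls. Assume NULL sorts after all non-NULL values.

(1, NULL); (3, NULL); (4, NULL); (4, NULL); (5, CR); (5, CR); (5, PD); (5, PD); (9, NULL); (NULL, QE); (NULL, RF)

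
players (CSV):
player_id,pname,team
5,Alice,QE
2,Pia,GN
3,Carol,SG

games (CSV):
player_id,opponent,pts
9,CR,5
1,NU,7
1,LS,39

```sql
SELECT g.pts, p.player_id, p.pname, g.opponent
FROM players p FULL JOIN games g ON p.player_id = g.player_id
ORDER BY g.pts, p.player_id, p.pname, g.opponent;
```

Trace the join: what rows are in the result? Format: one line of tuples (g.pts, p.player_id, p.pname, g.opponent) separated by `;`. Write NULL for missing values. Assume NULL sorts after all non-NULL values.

(5, NULL, NULL, CR); (7, NULL, NULL, NU); (39, NULL, NULL, LS); (NULL, 2, Pia, NULL); (NULL, 3, Carol, NULL); (NULL, 5, Alice, NULL)

FULL OUTER JOIN keeps every row from both sides; unmatched rows get NULL for the other side's columns.
Matching on p.player_id = g.player_id.
- p (player_id=5) has no partner → padded with NULL.
- p (player_id=2) has no partner → padded with NULL.
- p (player_id=3) has no partner → padded with NULL.
- 3 row(s) from g found no p partner → padded with NULL.
After projecting and ordering:
g.pts | p.player_id | p.pname | g.opponent
5 | NULL | NULL | CR
7 | NULL | NULL | NU
39 | NULL | NULL | LS
NULL | 2 | Pia | NULL
NULL | 3 | Carol | NULL
NULL | 5 | Alice | NULL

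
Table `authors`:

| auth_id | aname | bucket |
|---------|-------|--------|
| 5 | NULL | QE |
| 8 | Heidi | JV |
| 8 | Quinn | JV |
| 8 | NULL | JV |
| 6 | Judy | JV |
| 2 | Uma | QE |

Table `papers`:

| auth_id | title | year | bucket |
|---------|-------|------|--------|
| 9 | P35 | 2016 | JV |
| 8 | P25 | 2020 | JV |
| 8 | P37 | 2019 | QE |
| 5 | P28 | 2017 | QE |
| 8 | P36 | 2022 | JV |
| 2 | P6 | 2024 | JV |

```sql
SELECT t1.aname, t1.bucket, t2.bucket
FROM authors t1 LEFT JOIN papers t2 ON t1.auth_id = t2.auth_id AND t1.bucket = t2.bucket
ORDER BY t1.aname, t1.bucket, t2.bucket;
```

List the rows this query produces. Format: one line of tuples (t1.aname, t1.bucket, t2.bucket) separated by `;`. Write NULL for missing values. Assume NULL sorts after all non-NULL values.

(Heidi, JV, JV); (Heidi, JV, JV); (Judy, JV, NULL); (Quinn, JV, JV); (Quinn, JV, JV); (Uma, QE, NULL); (NULL, JV, JV); (NULL, JV, JV); (NULL, QE, QE)

LEFT JOIN keeps every row from `authors`; unmatched rows get NULL for `papers`'s columns.
Matching on t1.auth_id = t2.auth_id AND t1.bucket = t2.bucket.
- t1[0] auth_id=5, bucket=QE → 1 match(es) in t2 → 1 row(s).
- t1[1] auth_id=8, bucket=JV → 2 match(es) in t2 → 2 row(s).
- t1[2] auth_id=8, bucket=JV → 2 match(es) in t2 → 2 row(s).
- t1[3] auth_id=8, bucket=JV → 2 match(es) in t2 → 2 row(s).
- t1[4] auth_id=6, bucket=JV → no match; kept with NULLs on the t2 side.
- t1[5] auth_id=2, bucket=QE → no match; kept with NULLs on the t2 side.
After projecting and ordering:
t1.aname | t1.bucket | t2.bucket
Heidi | JV | JV
Heidi | JV | JV
Judy | JV | NULL
Quinn | JV | JV
Quinn | JV | JV
Uma | QE | NULL
NULL | JV | JV
NULL | JV | JV
NULL | QE | QE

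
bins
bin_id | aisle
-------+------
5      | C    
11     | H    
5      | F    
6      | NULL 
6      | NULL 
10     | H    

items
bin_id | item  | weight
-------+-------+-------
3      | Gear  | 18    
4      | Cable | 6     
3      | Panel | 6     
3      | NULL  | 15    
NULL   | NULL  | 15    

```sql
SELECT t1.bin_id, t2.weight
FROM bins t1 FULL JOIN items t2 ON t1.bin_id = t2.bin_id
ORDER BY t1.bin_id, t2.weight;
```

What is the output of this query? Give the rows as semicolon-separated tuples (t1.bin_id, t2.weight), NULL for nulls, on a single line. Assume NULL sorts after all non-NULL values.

(5, NULL); (5, NULL); (6, NULL); (6, NULL); (10, NULL); (11, NULL); (NULL, 6); (NULL, 6); (NULL, 15); (NULL, 15); (NULL, 18)

FULL OUTER JOIN keeps every row from both sides; unmatched rows get NULL for the other side's columns.
Matching on t1.bin_id = t2.bin_id. A NULL in a compared column never satisfies the condition.
- t1 row (bin_id=5): no match → kept, t2 columns NULL.
- t1 row (bin_id=11): no match → kept, t2 columns NULL.
- t1 row (bin_id=5): no match → kept, t2 columns NULL.
- t1 row (bin_id=6): no match → kept, t2 columns NULL.
- t1 row (bin_id=6): no match → kept, t2 columns NULL.
- t1 row (bin_id=10): no match → kept, t2 columns NULL.
- 5 row(s) from t2 found no t1 partner → padded with NULL.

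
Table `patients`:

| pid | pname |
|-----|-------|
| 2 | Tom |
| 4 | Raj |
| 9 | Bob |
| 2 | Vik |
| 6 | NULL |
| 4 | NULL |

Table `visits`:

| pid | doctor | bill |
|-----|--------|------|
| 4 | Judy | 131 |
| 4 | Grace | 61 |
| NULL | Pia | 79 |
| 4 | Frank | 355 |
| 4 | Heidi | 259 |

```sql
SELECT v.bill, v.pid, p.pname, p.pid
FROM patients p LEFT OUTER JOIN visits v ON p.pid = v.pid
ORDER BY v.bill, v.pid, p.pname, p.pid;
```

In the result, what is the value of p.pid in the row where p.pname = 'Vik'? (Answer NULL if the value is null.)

LEFT JOIN keeps every row from `patients`; unmatched rows get NULL for `visits`'s columns.
Matching on p.pid = v.pid. A NULL in a compared column never satisfies the condition.
- p (pid=2) has no partner → padded with NULL.
- p (pid=4) pairs with 4 row(s) of v.
- p (pid=9) has no partner → padded with NULL.
- p (pid=2) has no partner → padded with NULL.
- p (pid=6) has no partner → padded with NULL.
- p (pid=4) pairs with 4 row(s) of v.

2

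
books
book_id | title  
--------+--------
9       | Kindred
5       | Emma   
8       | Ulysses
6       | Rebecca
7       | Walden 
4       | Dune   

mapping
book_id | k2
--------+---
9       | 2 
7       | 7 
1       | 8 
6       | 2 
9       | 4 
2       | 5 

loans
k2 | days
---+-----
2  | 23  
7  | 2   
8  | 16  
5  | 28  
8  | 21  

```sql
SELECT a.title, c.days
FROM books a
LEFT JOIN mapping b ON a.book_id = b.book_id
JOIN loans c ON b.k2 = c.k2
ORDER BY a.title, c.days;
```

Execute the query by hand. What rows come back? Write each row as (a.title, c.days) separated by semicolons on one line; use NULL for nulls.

(Kindred, 23); (Rebecca, 23); (Walden, 2)

Joins associate left-to-right: books LEFT JOIN mapping on book_id gives 7 intermediate row(s).
Then INNER JOIN `loans c` on k2: keep only rows whose b.k2 appears in c.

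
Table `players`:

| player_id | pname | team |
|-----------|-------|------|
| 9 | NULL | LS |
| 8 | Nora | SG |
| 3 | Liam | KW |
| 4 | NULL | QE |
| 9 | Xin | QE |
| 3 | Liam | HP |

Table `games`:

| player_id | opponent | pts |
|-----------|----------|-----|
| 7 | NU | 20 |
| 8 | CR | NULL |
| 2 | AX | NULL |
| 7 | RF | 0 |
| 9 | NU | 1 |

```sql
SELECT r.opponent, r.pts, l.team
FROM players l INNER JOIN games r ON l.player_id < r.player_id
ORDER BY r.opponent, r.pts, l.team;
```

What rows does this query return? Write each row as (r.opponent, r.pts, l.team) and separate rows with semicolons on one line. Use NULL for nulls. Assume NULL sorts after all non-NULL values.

(CR, NULL, HP); (CR, NULL, KW); (CR, NULL, QE); (NU, 1, HP); (NU, 1, KW); (NU, 1, QE); (NU, 1, SG); (NU, 20, HP); (NU, 20, KW); (NU, 20, QE); (RF, 0, HP); (RF, 0, KW); (RF, 0, QE)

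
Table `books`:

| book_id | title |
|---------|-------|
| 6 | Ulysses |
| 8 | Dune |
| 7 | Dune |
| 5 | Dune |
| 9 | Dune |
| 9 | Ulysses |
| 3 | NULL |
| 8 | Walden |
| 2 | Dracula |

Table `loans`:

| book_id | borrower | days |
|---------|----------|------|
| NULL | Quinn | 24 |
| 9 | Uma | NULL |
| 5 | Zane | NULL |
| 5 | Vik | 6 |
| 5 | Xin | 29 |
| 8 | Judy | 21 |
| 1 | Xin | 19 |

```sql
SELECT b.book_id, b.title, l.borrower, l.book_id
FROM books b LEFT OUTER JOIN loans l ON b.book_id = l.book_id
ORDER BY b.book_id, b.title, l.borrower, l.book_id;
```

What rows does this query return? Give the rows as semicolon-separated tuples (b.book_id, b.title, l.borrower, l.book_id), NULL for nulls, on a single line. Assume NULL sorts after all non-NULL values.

LEFT JOIN keeps every row from `books`; unmatched rows get NULL for `loans`'s columns.
Matching on b.book_id = l.book_id. A NULL in a compared column never satisfies the condition.
- book_id=6: no l row matches, row kept with l columns NULL.
- book_id=8: 1 matching l row(s), so 1 row(s) emitted.
- book_id=7: no l row matches, row kept with l columns NULL.
- book_id=5: 3 matching l row(s), so 3 row(s) emitted.
- book_id=9: 1 matching l row(s), so 1 row(s) emitted.
- book_id=9: 1 matching l row(s), so 1 row(s) emitted.
- book_id=3: no l row matches, row kept with l columns NULL.
- book_id=8: 1 matching l row(s), so 1 row(s) emitted.
- book_id=2: no l row matches, row kept with l columns NULL.

(2, Dracula, NULL, NULL); (3, NULL, NULL, NULL); (5, Dune, Vik, 5); (5, Dune, Xin, 5); (5, Dune, Zane, 5); (6, Ulysses, NULL, NULL); (7, Dune, NULL, NULL); (8, Dune, Judy, 8); (8, Walden, Judy, 8); (9, Dune, Uma, 9); (9, Ulysses, Uma, 9)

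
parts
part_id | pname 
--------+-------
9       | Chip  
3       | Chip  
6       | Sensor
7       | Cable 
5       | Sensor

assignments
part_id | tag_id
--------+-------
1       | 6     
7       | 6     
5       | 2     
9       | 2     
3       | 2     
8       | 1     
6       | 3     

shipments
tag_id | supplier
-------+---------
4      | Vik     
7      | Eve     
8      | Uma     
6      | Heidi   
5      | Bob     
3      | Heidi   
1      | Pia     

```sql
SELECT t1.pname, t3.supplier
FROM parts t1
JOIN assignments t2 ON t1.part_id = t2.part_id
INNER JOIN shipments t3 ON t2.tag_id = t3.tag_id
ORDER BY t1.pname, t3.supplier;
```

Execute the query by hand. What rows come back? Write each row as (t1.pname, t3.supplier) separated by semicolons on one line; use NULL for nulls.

Joins associate left-to-right: parts INNER JOIN assignments on part_id gives 5 intermediate row(s).
Then INNER JOIN `shipments t3` on tag_id: keep only rows whose t2.tag_id appears in t3.

(Cable, Heidi); (Sensor, Heidi)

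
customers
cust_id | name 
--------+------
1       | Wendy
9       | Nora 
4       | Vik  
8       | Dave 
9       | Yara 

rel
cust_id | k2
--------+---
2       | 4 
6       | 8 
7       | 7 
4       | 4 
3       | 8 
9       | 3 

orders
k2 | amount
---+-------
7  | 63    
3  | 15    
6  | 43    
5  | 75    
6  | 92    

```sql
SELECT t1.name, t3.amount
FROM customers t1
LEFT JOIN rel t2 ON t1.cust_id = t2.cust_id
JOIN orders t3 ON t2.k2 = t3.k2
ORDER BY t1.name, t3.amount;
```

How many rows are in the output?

2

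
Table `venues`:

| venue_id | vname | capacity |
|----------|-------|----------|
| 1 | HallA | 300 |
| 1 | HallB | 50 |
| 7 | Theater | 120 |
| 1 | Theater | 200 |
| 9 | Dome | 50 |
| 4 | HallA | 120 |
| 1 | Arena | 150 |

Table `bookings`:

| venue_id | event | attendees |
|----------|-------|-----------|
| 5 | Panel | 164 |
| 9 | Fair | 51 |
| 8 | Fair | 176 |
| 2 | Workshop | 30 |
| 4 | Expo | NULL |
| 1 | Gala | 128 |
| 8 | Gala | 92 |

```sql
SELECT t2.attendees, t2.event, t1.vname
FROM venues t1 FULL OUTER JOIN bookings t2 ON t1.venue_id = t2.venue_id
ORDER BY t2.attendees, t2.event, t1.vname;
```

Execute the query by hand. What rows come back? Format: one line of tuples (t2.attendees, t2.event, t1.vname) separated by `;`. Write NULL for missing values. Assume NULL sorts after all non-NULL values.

FULL OUTER JOIN keeps every row from both sides; unmatched rows get NULL for the other side's columns.
Matching on t1.venue_id = t2.venue_id.
- t1[0] venue_id=1 → 1 match(es) in t2 → 1 row(s).
- t1[1] venue_id=1 → 1 match(es) in t2 → 1 row(s).
- t1[2] venue_id=7 → no match; kept with NULLs on the t2 side.
- t1[3] venue_id=1 → 1 match(es) in t2 → 1 row(s).
- t1[4] venue_id=9 → 1 match(es) in t2 → 1 row(s).
- t1[5] venue_id=4 → 1 match(es) in t2 → 1 row(s).
- t1[6] venue_id=1 → 1 match(es) in t2 → 1 row(s).
- 4 t2 row(s) had no t1 match → kept, t1 columns NULL.

(30, Workshop, NULL); (51, Fair, Dome); (92, Gala, NULL); (128, Gala, Arena); (128, Gala, HallA); (128, Gala, HallB); (128, Gala, Theater); (164, Panel, NULL); (176, Fair, NULL); (NULL, Expo, HallA); (NULL, NULL, Theater)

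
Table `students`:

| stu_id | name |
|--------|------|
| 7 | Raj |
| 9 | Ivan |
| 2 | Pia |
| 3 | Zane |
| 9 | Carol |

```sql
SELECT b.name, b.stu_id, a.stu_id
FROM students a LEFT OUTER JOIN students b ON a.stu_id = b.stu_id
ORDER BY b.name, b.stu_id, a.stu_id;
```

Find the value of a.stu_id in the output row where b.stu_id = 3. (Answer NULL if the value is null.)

3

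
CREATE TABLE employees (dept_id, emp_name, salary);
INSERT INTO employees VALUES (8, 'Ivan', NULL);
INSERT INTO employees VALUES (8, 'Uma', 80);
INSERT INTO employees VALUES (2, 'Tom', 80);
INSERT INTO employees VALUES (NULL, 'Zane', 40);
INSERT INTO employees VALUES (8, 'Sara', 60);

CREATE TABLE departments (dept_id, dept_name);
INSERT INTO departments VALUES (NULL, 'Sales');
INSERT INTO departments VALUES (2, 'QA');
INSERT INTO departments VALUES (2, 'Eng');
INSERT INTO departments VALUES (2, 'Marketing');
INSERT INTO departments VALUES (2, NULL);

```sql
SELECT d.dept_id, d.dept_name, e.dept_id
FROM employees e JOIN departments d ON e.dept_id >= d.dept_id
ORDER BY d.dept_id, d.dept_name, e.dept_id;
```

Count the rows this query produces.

16

INNER JOIN keeps only pairs where the ON condition holds.
Matching on e.dept_id >= d.dept_id. A NULL in a compared column never satisfies the condition.
Matched pairs: 16.
Total: 16 rows.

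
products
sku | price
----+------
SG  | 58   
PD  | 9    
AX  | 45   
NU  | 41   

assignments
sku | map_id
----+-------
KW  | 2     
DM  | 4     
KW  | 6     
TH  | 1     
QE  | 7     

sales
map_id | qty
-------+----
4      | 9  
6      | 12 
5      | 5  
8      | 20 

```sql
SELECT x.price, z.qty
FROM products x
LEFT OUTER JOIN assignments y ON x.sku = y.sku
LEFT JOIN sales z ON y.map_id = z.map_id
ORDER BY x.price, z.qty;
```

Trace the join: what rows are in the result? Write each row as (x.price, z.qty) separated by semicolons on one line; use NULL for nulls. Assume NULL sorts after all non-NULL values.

Joins associate left-to-right: products LEFT JOIN assignments on sku gives 4 intermediate row(s).
Then LEFT JOIN `sales z` on map_id: each of those 4 rows is kept; rows whose y.map_id has no match in z get NULL for z's columns.

(9, NULL); (41, NULL); (45, NULL); (58, NULL)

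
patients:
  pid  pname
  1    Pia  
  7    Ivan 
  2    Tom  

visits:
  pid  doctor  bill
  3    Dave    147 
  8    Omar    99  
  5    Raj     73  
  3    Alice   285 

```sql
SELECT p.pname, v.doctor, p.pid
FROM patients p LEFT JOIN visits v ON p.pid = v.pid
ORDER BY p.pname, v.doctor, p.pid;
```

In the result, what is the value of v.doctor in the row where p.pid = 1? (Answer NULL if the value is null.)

NULL

LEFT JOIN keeps every row from `patients`; unmatched rows get NULL for `visits`'s columns.
Matching on p.pid = v.pid.
- p row (pid=1): no match → kept, v columns NULL.
- p row (pid=7): no match → kept, v columns NULL.
- p row (pid=2): no match → kept, v columns NULL.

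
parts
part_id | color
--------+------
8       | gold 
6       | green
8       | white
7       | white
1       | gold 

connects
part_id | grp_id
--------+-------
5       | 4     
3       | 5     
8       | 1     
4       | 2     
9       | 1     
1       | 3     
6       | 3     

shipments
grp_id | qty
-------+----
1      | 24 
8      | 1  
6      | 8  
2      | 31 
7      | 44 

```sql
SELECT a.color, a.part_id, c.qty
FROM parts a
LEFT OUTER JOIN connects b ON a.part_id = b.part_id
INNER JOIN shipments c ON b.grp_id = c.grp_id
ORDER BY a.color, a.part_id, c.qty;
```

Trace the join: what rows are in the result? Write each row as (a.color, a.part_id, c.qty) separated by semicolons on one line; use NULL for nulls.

(gold, 8, 24); (white, 8, 24)

Step 1 — a LEFT JOIN b on part_id → 5 row(s).
Then INNER JOIN `shipments c` on grp_id: keep only rows whose b.grp_id appears in c.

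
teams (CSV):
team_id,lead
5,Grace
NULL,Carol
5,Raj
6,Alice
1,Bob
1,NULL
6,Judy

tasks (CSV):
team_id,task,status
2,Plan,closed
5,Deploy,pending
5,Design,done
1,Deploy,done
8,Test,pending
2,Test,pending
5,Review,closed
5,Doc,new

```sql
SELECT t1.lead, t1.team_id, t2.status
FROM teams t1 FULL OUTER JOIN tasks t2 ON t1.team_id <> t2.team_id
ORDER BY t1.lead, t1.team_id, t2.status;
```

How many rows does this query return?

FULL OUTER JOIN keeps every row from both sides; unmatched rows get NULL for the other side's columns.
Matching on t1.team_id <> t2.team_id. A NULL in a compared column never satisfies the condition.
Matched pairs: 38; unmatched t1 rows kept: 1; unmatched t2 rows kept: 0.
Total: 38 matched + 1 padded = 39 rows.

39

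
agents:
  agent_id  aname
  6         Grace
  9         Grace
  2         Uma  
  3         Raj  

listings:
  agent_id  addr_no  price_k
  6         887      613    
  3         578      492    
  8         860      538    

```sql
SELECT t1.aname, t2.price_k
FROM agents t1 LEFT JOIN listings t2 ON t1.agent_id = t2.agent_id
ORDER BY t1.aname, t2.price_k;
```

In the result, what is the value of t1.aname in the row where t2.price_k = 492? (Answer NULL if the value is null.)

Raj

LEFT JOIN keeps every row from `agents`; unmatched rows get NULL for `listings`'s columns.
Matching on t1.agent_id = t2.agent_id.
- t1[0] agent_id=6 → 1 match(es) in t2 → 1 row(s).
- t1[1] agent_id=9 → no match; kept with NULLs on the t2 side.
- t1[2] agent_id=2 → no match; kept with NULLs on the t2 side.
- t1[3] agent_id=3 → 1 match(es) in t2 → 1 row(s).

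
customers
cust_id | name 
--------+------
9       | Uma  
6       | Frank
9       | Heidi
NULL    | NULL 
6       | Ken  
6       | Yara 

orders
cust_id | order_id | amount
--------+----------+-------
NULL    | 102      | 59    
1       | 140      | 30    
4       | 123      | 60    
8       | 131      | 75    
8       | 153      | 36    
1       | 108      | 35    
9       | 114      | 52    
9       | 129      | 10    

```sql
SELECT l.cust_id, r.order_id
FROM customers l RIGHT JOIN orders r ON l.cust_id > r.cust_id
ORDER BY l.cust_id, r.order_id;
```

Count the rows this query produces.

22

RIGHT JOIN keeps every row from `orders`; unmatched rows get NULL for `customers`'s columns.
Matching on l.cust_id > r.cust_id. A NULL in a compared column never satisfies the condition.
Matched pairs: 19; unmatched r rows kept: 3.
Total: 19 matched + 3 padded = 22 rows.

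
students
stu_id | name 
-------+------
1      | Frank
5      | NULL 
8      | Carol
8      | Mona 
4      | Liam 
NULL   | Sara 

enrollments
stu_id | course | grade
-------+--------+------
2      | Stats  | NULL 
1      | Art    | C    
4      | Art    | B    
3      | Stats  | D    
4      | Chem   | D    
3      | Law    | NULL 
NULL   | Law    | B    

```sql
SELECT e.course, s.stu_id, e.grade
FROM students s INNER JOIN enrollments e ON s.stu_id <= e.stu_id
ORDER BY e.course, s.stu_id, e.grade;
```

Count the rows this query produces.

8

INNER JOIN keeps only pairs where the ON condition holds.
Matching on s.stu_id <= e.stu_id. A NULL in a compared column never satisfies the condition.
Matched pairs: 8.
Total: 8 rows.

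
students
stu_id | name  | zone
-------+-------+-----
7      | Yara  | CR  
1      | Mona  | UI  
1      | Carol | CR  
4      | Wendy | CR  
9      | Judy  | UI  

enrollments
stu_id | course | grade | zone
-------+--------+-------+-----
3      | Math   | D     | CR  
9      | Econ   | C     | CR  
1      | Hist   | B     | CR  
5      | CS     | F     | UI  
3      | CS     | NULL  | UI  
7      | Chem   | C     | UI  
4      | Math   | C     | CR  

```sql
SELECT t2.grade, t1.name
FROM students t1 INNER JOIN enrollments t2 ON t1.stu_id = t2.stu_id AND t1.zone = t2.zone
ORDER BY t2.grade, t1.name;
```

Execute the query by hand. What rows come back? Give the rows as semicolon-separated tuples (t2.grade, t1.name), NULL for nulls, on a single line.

(B, Carol); (C, Wendy)

INNER JOIN keeps only pairs where the ON condition holds.
Matching on t1.stu_id = t2.stu_id AND t1.zone = t2.zone.
Matched pairs: 2.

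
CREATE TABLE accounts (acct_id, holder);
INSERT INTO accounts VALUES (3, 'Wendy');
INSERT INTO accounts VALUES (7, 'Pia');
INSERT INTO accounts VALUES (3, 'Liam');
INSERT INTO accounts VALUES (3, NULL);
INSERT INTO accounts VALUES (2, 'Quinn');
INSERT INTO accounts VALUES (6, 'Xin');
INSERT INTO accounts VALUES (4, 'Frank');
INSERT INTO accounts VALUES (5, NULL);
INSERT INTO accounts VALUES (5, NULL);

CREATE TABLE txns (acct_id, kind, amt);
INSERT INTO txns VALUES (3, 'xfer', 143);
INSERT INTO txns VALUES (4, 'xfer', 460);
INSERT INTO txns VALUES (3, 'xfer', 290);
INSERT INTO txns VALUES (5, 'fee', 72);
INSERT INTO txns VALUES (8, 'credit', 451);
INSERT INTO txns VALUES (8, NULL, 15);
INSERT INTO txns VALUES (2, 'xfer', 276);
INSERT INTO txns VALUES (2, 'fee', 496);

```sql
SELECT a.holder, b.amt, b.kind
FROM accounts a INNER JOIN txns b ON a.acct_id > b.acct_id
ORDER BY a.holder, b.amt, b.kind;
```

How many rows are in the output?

32

INNER JOIN keeps only pairs where the ON condition holds.
Matching on a.acct_id > b.acct_id.
- a (acct_id=3) pairs with 2 row(s) of b.
- a (acct_id=7) pairs with 6 row(s) of b.
- a (acct_id=3) pairs with 2 row(s) of b.
- a (acct_id=3) pairs with 2 row(s) of b.
- a (acct_id=2) has no partner → excluded.
- a (acct_id=6) pairs with 6 row(s) of b.
- a (acct_id=4) pairs with 4 row(s) of b.
- a (acct_id=5) pairs with 5 row(s) of b.
- a (acct_id=5) pairs with 5 row(s) of b.
Total: 32 rows.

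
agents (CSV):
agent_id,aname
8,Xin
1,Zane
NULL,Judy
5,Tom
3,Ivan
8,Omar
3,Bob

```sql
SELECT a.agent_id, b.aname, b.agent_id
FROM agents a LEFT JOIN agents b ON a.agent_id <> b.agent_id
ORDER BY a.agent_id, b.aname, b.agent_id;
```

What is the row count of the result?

LEFT JOIN keeps every row from `agents a`; unmatched rows get NULL for `agents b`'s columns.
Matching on a.agent_id <> b.agent_id. A NULL in a compared column never satisfies the condition.
- a row (agent_id=8): matches 4 b row(s) → 4 output row(s).
- a row (agent_id=1): matches 5 b row(s) → 5 output row(s).
- a row (agent_id=NULL): no match → kept, b columns NULL.
- a row (agent_id=5): matches 5 b row(s) → 5 output row(s).
- a row (agent_id=3): matches 4 b row(s) → 4 output row(s).
- a row (agent_id=8): matches 4 b row(s) → 4 output row(s).
- a row (agent_id=3): matches 4 b row(s) → 4 output row(s).
Total: 26 matched + 1 padded = 27 rows.

27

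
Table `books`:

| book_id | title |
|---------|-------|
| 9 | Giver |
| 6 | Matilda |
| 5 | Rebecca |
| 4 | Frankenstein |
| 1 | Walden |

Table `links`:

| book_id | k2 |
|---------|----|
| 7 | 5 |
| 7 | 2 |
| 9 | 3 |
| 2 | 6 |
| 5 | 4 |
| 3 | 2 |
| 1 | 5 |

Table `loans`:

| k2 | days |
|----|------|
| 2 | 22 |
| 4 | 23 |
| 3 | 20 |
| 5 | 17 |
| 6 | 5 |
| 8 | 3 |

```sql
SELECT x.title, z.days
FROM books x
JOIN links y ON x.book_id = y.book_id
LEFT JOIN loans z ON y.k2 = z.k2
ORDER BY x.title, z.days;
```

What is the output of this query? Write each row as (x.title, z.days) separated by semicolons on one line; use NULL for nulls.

Evaluate left to right. First `books x INNER JOIN links y` on book_id: 3 row(s).
Then LEFT JOIN `loans z` on k2: each of those 3 rows is kept; rows whose y.k2 has no match in z get NULL for z's columns.

(Giver, 20); (Rebecca, 23); (Walden, 17)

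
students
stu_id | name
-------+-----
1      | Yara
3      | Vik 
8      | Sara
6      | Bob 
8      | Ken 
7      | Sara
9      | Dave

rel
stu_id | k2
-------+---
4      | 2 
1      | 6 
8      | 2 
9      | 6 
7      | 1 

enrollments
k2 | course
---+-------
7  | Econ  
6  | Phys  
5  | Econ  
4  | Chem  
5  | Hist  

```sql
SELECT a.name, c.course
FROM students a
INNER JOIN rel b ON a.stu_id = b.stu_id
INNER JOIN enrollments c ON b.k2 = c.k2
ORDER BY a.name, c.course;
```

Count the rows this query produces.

Joins associate left-to-right: students INNER JOIN rel on stu_id gives 5 intermediate row(s).
Then INNER JOIN `enrollments c` on k2: keep only rows whose b.k2 appears in c.
Result: 2 row(s).

2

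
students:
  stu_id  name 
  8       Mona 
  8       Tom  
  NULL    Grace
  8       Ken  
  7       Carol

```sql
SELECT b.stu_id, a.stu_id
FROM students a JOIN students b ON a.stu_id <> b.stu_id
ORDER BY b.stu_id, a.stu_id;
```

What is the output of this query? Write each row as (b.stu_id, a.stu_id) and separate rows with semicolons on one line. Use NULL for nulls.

(7, 8); (7, 8); (7, 8); (8, 7); (8, 7); (8, 7)

INNER JOIN keeps only pairs where the ON condition holds.
Matching on a.stu_id <> b.stu_id. A NULL in a compared column never satisfies the condition.
Matched pairs: 6.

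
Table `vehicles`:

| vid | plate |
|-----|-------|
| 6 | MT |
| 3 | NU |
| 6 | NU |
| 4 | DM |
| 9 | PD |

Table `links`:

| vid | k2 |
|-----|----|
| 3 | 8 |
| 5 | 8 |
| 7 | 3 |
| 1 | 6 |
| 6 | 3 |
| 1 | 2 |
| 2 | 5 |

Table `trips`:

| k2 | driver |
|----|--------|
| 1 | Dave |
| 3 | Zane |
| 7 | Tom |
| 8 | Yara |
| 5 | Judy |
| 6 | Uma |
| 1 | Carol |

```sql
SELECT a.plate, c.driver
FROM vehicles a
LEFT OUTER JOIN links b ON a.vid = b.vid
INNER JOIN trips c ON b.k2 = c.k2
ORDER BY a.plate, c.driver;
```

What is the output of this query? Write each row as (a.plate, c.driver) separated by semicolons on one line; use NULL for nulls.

(MT, Zane); (NU, Yara); (NU, Zane)

Evaluate left to right. First `vehicles a LEFT JOIN links b` on vid: 5 row(s).
Then INNER JOIN `trips c` on k2: keep only rows whose b.k2 appears in c.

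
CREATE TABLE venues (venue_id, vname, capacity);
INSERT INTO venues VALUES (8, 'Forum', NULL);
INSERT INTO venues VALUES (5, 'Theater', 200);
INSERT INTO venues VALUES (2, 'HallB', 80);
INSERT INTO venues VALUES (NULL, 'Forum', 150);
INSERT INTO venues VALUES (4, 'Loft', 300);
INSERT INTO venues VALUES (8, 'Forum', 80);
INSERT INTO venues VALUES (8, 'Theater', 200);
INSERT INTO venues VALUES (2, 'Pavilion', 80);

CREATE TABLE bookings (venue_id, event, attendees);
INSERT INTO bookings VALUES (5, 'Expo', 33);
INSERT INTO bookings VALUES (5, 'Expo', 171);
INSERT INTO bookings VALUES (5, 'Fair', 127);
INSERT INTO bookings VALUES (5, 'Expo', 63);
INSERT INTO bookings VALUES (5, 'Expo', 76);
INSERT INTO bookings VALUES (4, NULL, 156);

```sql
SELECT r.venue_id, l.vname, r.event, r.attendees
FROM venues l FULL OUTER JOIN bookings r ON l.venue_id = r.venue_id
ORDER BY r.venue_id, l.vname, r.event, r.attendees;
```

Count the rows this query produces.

FULL OUTER JOIN keeps every row from both sides; unmatched rows get NULL for the other side's columns.
Matching on l.venue_id = r.venue_id. A NULL in a compared column never satisfies the condition.
Matched pairs: 6; unmatched l rows kept: 6; unmatched r rows kept: 0.
Total: 6 matched + 6 padded = 12 rows.

12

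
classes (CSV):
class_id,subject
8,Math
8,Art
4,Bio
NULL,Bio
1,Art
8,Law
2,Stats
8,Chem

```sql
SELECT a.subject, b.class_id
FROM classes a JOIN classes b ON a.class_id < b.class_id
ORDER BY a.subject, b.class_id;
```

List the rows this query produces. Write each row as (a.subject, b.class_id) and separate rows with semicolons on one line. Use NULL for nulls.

(Art, 2); (Art, 4); (Art, 8); (Art, 8); (Art, 8); (Art, 8); (Bio, 8); (Bio, 8); (Bio, 8); (Bio, 8); (Stats, 4); (Stats, 8); (Stats, 8); (Stats, 8); (Stats, 8)

INNER JOIN keeps only pairs where the ON condition holds.
Matching on a.class_id < b.class_id. A NULL in a compared column never satisfies the condition.
Matched pairs: 15.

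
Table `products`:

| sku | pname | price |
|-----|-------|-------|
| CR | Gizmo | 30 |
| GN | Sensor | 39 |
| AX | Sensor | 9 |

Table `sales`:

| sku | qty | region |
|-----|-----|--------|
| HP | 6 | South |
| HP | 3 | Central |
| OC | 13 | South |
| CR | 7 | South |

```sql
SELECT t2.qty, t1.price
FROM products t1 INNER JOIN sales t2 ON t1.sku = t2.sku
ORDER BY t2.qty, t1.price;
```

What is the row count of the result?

1

INNER JOIN keeps only pairs where the ON condition holds.
Matching on t1.sku = t2.sku.
Matched pairs: 1.
Total: 1 rows.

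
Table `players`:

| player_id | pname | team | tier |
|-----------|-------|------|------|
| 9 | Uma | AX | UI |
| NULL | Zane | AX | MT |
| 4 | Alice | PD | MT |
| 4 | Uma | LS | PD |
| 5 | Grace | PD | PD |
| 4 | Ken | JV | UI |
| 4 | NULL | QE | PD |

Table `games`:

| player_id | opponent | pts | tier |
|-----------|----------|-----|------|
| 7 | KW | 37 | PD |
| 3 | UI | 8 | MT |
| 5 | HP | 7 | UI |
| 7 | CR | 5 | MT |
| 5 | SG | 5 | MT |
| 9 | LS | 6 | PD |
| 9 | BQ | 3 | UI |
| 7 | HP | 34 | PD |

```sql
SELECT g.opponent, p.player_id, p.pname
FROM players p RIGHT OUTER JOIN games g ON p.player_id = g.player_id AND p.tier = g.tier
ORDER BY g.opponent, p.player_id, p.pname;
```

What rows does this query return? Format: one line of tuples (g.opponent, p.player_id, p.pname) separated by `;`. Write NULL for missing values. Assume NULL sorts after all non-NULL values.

(BQ, 9, Uma); (CR, NULL, NULL); (HP, NULL, NULL); (HP, NULL, NULL); (KW, NULL, NULL); (LS, NULL, NULL); (SG, NULL, NULL); (UI, NULL, NULL)

RIGHT JOIN keeps every row from `games`; unmatched rows get NULL for `players`'s columns.
Matching on p.player_id = g.player_id AND p.tier = g.tier. A NULL in a compared column never satisfies the condition.
- player_id=9, tier=UI: 1 matching g row(s), so 1 row(s) emitted.
- player_id=NULL, tier=MT: no matching g row.
- player_id=4, tier=MT: no matching g row.
- player_id=4, tier=PD: no matching g row.
- player_id=5, tier=PD: no matching g row.
- player_id=4, tier=UI: no matching g row.
- player_id=4, tier=PD: no matching g row.
- 7 row(s) from g found no p partner → padded with NULL.
After projecting and ordering:
g.opponent | p.player_id | p.pname
BQ | 9 | Uma
CR | NULL | NULL
HP | NULL | NULL
HP | NULL | NULL
KW | NULL | NULL
LS | NULL | NULL
SG | NULL | NULL
UI | NULL | NULL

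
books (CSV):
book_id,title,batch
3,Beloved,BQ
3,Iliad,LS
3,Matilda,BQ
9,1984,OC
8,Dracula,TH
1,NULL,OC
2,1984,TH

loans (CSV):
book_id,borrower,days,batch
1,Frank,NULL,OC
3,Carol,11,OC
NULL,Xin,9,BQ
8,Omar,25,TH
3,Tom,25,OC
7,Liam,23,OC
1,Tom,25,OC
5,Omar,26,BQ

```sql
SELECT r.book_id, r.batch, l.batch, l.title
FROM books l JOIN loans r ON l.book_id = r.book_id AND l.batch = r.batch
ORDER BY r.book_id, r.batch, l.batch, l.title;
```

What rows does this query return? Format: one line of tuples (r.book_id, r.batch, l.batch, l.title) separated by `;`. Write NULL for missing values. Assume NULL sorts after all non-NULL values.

INNER JOIN keeps only pairs where the ON condition holds.
Matching on l.book_id = r.book_id AND l.batch = r.batch. A NULL in a compared column never satisfies the condition.
- l[0] book_id=3, batch=BQ → no match; dropped.
- l[1] book_id=3, batch=LS → no match; dropped.
- l[2] book_id=3, batch=BQ → no match; dropped.
- l[3] book_id=9, batch=OC → no match; dropped.
- l[4] book_id=8, batch=TH → 1 match(es) in r → 1 row(s).
- l[5] book_id=1, batch=OC → 2 match(es) in r → 2 row(s).
- l[6] book_id=2, batch=TH → no match; dropped.
After projecting and ordering:
r.book_id | r.batch | l.batch | l.title
1 | OC | OC | NULL
1 | OC | OC | NULL
8 | TH | TH | Dracula

(1, OC, OC, NULL); (1, OC, OC, NULL); (8, TH, TH, Dracula)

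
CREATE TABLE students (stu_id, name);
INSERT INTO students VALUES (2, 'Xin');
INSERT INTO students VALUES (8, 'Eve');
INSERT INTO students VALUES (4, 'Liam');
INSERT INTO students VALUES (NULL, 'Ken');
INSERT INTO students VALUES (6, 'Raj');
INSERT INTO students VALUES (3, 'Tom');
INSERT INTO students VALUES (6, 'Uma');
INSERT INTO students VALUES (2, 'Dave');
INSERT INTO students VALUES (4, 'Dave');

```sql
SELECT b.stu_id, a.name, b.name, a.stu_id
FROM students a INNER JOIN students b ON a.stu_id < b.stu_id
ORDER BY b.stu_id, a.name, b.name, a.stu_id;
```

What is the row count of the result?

25

INNER JOIN keeps only pairs where the ON condition holds.
Matching on a.stu_id < b.stu_id. A NULL in a compared column never satisfies the condition.
Matched pairs: 25.
Total: 25 rows.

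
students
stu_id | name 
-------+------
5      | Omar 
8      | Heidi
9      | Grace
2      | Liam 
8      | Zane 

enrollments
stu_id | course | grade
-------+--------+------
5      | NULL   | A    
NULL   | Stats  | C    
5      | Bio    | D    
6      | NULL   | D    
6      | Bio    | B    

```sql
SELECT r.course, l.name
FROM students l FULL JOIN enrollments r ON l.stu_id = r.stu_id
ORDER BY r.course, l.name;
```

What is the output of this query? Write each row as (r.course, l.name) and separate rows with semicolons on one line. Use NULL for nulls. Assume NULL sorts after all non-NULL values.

FULL OUTER JOIN keeps every row from both sides; unmatched rows get NULL for the other side's columns.
Matching on l.stu_id = r.stu_id. A NULL in a compared column never satisfies the condition.
- l (stu_id=5) pairs with 2 row(s) of r.
- l (stu_id=8) has no partner → padded with NULL.
- l (stu_id=9) has no partner → padded with NULL.
- l (stu_id=2) has no partner → padded with NULL.
- l (stu_id=8) has no partner → padded with NULL.
- 3 row(s) from r found no l partner → padded with NULL.
After projecting and ordering:
r.course | l.name
Bio | Omar
Bio | NULL
Stats | NULL
NULL | Grace
NULL | Heidi
NULL | Liam
NULL | Omar
NULL | Zane
NULL | NULL

(Bio, Omar); (Bio, NULL); (Stats, NULL); (NULL, Grace); (NULL, Heidi); (NULL, Liam); (NULL, Omar); (NULL, Zane); (NULL, NULL)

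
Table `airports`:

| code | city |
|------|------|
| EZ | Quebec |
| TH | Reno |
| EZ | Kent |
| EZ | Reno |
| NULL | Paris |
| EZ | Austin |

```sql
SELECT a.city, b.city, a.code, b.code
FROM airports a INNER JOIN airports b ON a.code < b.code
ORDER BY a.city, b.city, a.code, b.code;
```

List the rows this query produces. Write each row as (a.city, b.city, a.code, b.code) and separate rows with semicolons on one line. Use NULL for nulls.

(Austin, Reno, EZ, TH); (Kent, Reno, EZ, TH); (Quebec, Reno, EZ, TH); (Reno, Reno, EZ, TH)

INNER JOIN keeps only pairs where the ON condition holds.
Matching on a.code < b.code. A NULL in a compared column never satisfies the condition.
- a (code=EZ) pairs with 1 row(s) of b.
- a (code=TH) has no partner → excluded.
- a (code=EZ) pairs with 1 row(s) of b.
- a (code=EZ) pairs with 1 row(s) of b.
- a (code=NULL) has no partner → excluded.
- a (code=EZ) pairs with 1 row(s) of b.
After projecting and ordering:
a.city | b.city | a.code | b.code
Austin | Reno | EZ | TH
Kent | Reno | EZ | TH
Quebec | Reno | EZ | TH
Reno | Reno | EZ | TH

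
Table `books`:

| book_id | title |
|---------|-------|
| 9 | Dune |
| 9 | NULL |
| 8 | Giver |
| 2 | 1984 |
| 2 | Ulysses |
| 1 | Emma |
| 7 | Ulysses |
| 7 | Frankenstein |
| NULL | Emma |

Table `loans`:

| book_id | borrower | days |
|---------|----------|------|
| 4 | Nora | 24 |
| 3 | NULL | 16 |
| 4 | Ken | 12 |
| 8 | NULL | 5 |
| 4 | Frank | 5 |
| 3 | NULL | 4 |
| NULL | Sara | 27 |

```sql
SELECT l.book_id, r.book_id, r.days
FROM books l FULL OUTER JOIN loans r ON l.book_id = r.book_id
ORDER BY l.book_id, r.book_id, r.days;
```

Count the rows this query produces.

15

FULL OUTER JOIN keeps every row from both sides; unmatched rows get NULL for the other side's columns.
Matching on l.book_id = r.book_id. A NULL in a compared column never satisfies the condition.
- l[0] book_id=9 → no match; kept with NULLs on the r side.
- l[1] book_id=9 → no match; kept with NULLs on the r side.
- l[2] book_id=8 → 1 match(es) in r → 1 row(s).
- l[3] book_id=2 → no match; kept with NULLs on the r side.
- l[4] book_id=2 → no match; kept with NULLs on the r side.
- l[5] book_id=1 → no match; kept with NULLs on the r side.
- l[6] book_id=7 → no match; kept with NULLs on the r side.
- l[7] book_id=7 → no match; kept with NULLs on the r side.
- l[8] book_id=NULL → no match; kept with NULLs on the r side.
- 6 r row(s) had no l match → kept, l columns NULL.
Total: 1 matched + 14 padded = 15 rows.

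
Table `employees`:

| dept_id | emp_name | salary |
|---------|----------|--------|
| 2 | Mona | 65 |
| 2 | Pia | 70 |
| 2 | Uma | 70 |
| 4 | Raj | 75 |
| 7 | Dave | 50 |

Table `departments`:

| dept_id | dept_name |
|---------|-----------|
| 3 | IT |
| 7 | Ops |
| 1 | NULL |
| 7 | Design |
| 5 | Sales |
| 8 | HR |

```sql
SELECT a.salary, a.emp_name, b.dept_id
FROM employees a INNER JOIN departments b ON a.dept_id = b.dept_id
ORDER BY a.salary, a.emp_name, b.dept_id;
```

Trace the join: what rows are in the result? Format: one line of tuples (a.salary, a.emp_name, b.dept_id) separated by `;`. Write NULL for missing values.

(50, Dave, 7); (50, Dave, 7)

INNER JOIN keeps only pairs where the ON condition holds.
Matching on a.dept_id = b.dept_id.
- dept_id=2: no matching b row, dropped.
- dept_id=2: no matching b row, dropped.
- dept_id=2: no matching b row, dropped.
- dept_id=4: no matching b row, dropped.
- dept_id=7: 2 matching b row(s), so 2 row(s) emitted.
After projecting and ordering:
a.salary | a.emp_name | b.dept_id
50 | Dave | 7
50 | Dave | 7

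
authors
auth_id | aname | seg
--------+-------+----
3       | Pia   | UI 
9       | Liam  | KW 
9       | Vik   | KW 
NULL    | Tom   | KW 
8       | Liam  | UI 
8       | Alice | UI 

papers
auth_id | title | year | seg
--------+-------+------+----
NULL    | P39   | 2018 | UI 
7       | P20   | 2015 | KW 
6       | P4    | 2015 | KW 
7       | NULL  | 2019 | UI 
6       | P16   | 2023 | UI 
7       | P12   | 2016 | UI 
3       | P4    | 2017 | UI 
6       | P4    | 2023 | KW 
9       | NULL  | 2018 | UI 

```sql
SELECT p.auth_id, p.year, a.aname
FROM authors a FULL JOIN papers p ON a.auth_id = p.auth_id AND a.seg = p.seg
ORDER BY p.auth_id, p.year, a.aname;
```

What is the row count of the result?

FULL OUTER JOIN keeps every row from both sides; unmatched rows get NULL for the other side's columns.
Matching on a.auth_id = p.auth_id AND a.seg = p.seg. A NULL in a compared column never satisfies the condition.
Matched pairs: 1; unmatched a rows kept: 5; unmatched p rows kept: 8.
Total: 1 matched + 13 padded = 14 rows.

14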